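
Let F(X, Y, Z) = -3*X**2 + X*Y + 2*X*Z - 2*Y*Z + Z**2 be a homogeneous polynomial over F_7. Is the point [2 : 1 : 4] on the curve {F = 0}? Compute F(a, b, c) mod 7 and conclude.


F(2,1,4) ≡ 0 (mod 7); P is on the curve.

Evaluate F(2, 1, 4) term-by-term (mod 7).
  -3*X**2 ↦ -3·4·1·1 = -12
  X*Y ↦ 1·2·1·1 = 2
  2*X*Z ↦ 2·2·1·4 = 16
  -2*Y*Z ↦ -2·1·1·4 = -8
  Z**2 ↦ 1·1·1·16 = 16
Sum: F(2, 1, 4) = (-12) + (2) + (16) + (-8) + (16) = 14.
Reducing mod 7: 14 ≡ 0 (mod 7).
Since F(a, b, c) ≡ 0 (mod 7), P lies on the curve.


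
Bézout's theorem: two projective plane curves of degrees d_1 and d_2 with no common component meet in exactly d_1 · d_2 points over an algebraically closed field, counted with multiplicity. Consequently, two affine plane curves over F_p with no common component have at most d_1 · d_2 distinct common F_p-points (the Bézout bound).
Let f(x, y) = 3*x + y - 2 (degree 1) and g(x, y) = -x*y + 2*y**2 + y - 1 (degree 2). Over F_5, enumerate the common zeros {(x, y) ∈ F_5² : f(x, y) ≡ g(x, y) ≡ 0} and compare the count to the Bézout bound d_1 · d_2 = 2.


Common zeros: {(2, 1)}; count = 1; Bézout bound = 2.

deg(f) = 1, deg(g) = 2, so Bézout bound = 2.
Scan x ∈ F_5. For each x, list the y ∈ F_5 with f(x, y) ≡ 0 and those with g(x, y) ≡ 0 (mod 5); the common zeros in that column are the intersection.
  x = 0: f ≡ 0 at y ∈ {2}; g ≡ 0 at y ∈ {3, 4}; common: ∅.
  x = 1: f ≡ 0 at y ∈ {4}; g ≡ 0 at y ∈ ∅; common: ∅.
  x = 2: f ≡ 0 at y ∈ {1}; g ≡ 0 at y ∈ {1, 2}; common: {1}.
  x = 3: f ≡ 0 at y ∈ {3}; g ≡ 0 at y ∈ ∅; common: ∅.
  x = 4: f ≡ 0 at y ∈ {0}; g ≡ 0 at y ∈ ∅; common: ∅.
Collecting: common zeros = {(2, 1)}, so the count is 1.
Comparison with the Bézout bound: 1 ≤ 2 = deg(f)·deg(g), as expected for curves with no common component (the affine F_5-count falls short of the bound because intersections may lie at infinity, over extension fields, or carry multiplicity).


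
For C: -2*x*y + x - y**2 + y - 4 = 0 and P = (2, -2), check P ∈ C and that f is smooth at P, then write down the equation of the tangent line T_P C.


Tangent line at P: 5*x + y - 8 = 0.

Step 1: f(2, -2) = 0, so P lies on C.
Step 2: partial derivatives
  f_x(x, y) = 1 - 2*y, f_y(x, y) = -2*x - 2*y + 1.
  f_x(P) = 5, f_y(P) = 1 (gradient nonzero, so P is smooth).
Step 3: tangent line at P: 5·(x − 2) + 1·(y − -2) = 0.
Expanding: 5*x + y - 8 = 0.


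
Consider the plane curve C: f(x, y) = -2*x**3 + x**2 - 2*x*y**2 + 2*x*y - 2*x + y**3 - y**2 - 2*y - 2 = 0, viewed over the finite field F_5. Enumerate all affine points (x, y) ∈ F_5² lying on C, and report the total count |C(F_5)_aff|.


Affine F_5-points: {(0, 3), (1, 0), (1, 3), (2, 1), (2, 3), (3, 1), (3, 2), (3, 4)}; count = 8.

For each of the 25 pairs (x, y) ∈ F_5², evaluate f(x, y) mod 5. Record the zeros.
  x = 0: [0↦3, 1↦1, 2↦3, 3↦0, 4↦3]  zeros at y ∈ {3}
  x = 1: [0↦0, 1↦3, 2↦1, 3↦0, 4↦1]  zeros at y ∈ {0, 3}
  x = 2: [0↦2, 1↦0, 2↦4, 3↦0, 4↦4]  zeros at y ∈ {1, 3}
  x = 3: [0↦2, 1↦0, 2↦0, 3↦3, 4↦0]  zeros at y ∈ {1, 2, 4}
  x = 4: [0↦3, 1↦1, 2↦2, 3↦2, 4↦2]  zeros at y ∈ ∅
Collecting zeros: affine points = {(0, 3), (1, 0), (1, 3), (2, 1), (2, 3), (3, 1), (3, 2), (3, 4)}.
Total count |C(F_5)_aff| = 8.


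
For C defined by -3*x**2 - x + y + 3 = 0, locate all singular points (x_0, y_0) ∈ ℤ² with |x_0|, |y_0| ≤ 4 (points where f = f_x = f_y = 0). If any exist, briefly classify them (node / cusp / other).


No singular points in the scanned grid; C is smooth there.

Compute partial derivatives:
  f_x = -6*x - 1.
  f_y = 1.
f_y = 1 is a nonzero constant, so f_y never vanishes: no point (x, y) can satisfy f = f_x = f_y = 0. In particular no (x, y) ∈ {−4, ..., 4}² is singular; the curve is smooth.


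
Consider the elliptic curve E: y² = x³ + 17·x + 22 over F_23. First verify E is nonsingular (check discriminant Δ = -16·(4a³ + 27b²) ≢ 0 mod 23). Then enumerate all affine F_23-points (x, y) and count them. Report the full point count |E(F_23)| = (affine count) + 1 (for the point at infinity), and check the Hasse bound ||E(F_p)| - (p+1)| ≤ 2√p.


Affine points = {(2, 8), (2, 15), (3, 10), (3, 13), (4, 4), (4, 19), (5, 5), (5, 18), (6, 8), (6, 15), (7, 1), (7, 22), (8, 7), (8, 16), (13, 5), (13, 18), (15, 8), (15, 15), (17, 7), (17, 16), (20, 6), (20, 17), (21, 7), (21, 16), (22, 2), (22, 21)}; affine count = 26; |E(F_23)| = 27.

Discriminant check: Δ ∝ 4a³ + 27b² = 4·17³ + 27·22² = 4·4913 + 27·484 ≡ 14 (mod 23). Nonzero ⇒ E is nonsingular.
For each x ∈ F_23, compute rhs = x³ + 17·x + 22 mod 23, then count y ∈ F_23 with y² ≡ rhs.
  x = 0: rhs = 22, matching y values: none (0 points).
  x = 1: rhs = 17, matching y values: none (0 points).
  x = 2: rhs = 18, matching y values: 8, 15 (2 points).
  x = 3: rhs = 8, matching y values: 10, 13 (2 points).
  x = 4: rhs = 16, matching y values: 4, 19 (2 points).
  x = 5: rhs = 2, matching y values: 5, 18 (2 points).
  x = 6: rhs = 18, matching y values: 8, 15 (2 points).
  x = 7: rhs = 1, matching y values: 1, 22 (2 points).
  x = 8: rhs = 3, matching y values: 7, 16 (2 points).
  x = 9: rhs = 7, matching y values: none (0 points).
  x = 10: rhs = 19, matching y values: none (0 points).
  x = 11: rhs = 22, matching y values: none (0 points).
  x = 12: rhs = 22, matching y values: none (0 points).
  x = 13: rhs = 2, matching y values: 5, 18 (2 points).
  x = 14: rhs = 14, matching y values: none (0 points).
  x = 15: rhs = 18, matching y values: 8, 15 (2 points).
  x = 16: rhs = 20, matching y values: none (0 points).
  x = 17: rhs = 3, matching y values: 7, 16 (2 points).
  x = 18: rhs = 19, matching y values: none (0 points).
  x = 19: rhs = 5, matching y values: none (0 points).
  x = 20: rhs = 13, matching y values: 6, 17 (2 points).
  x = 21: rhs = 3, matching y values: 7, 16 (2 points).
  x = 22: rhs = 4, matching y values: 2, 21 (2 points).
Total affine count: 26.
Full point count |E(F_23)| = 26 + 1 = 27.
Hasse bound: |27 − (23+1)| = |3| = 3 ≤ 2√23 ≈ 9.5917 ✓.


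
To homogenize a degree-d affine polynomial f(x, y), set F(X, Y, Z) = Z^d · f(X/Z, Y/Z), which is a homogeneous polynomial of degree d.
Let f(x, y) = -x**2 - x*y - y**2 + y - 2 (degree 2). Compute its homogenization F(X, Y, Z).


F(X, Y, Z) = -X**2 - X*Y - Y**2 + Y*Z - 2*Z**2

deg(f) = 2.
Substitute x = X/Z, y = Y/Z into f, then multiply by Z^2.
  monomial -1·x^2·y^0 ↦ -1·X^2·Y^0·Z^0.
  monomial -1·x^1·y^1 ↦ -1·X^1·Y^1·Z^0.
  monomial -1·x^0·y^2 ↦ -1·X^0·Y^2·Z^0.
  monomial 1·x^0·y^1 ↦ 1·X^0·Y^1·Z^1.
  monomial -2·x^0·y^0 ↦ -2·X^0·Y^0·Z^2.
Collecting: F(X, Y, Z) = -X**2 - X*Y - Y**2 + Y*Z - 2*Z**2.


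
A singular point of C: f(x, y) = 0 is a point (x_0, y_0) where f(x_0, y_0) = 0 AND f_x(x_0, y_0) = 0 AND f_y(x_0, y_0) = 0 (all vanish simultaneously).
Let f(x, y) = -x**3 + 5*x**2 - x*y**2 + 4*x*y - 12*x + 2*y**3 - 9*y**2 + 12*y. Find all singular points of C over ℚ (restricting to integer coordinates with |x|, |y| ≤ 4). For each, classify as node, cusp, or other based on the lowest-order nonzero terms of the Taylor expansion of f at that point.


Singular points: {(2, 2)}; classification: node.

Compute partial derivatives:
  f_x = -3*x**2 + 10*x - y**2 + 4*y - 12.
  f_y = -2*x*y + 4*x + 6*y**2 - 18*y + 12.
Scan x_0 ∈ {−4, ..., 4}. For each x_0, f_y(x_0, y) is a polynomial in y; find its integer roots y ∈ {−4, ..., 4}, then test f_x and f at those candidates.
  x = -4: f_y(-4, y) = 6*y**2 - 10*y - 4; vanishes at y ∈ {2}. (-4, 2): f_x = -96 ≠ 0.
  x = -3: f_y(-3, y) = 6*y**2 - 12*y; vanishes at y ∈ {0, 2}. (-3, 0): f_x = -69 ≠ 0; (-3, 2): f_x = -65 ≠ 0.
  x = -2: f_y(-2, y) = 6*y**2 - 14*y + 4; vanishes at y ∈ {2}. (-2, 2): f_x = -40 ≠ 0.
  x = -1: f_y(-1, y) = 6*y**2 - 16*y + 8; vanishes at y ∈ {2}. (-1, 2): f_x = -21 ≠ 0.
  x = 0: f_y(0, y) = 6*y**2 - 18*y + 12; vanishes at y ∈ {1, 2}. (0, 1): f_x = -9 ≠ 0; (0, 2): f_x = -8 ≠ 0.
  x = 1: f_y(1, y) = 6*y**2 - 20*y + 16; vanishes at y ∈ {2}. (1, 2): f_x = -1 ≠ 0.
  x = 2: f_y(2, y) = 6*y**2 - 22*y + 20; vanishes at y ∈ {2}. (2, 2): f_x = 0, f = 0 — SINGULAR.
  x = 3: f_y(3, y) = 6*y**2 - 24*y + 24; vanishes at y ∈ {2}. (3, 2): f_x = -5 ≠ 0.
  x = 4: f_y(4, y) = 6*y**2 - 26*y + 28; vanishes at y ∈ {2}. (4, 2): f_x = -16 ≠ 0.
Only singular point on the grid: (2, 2).
Classify: substitute x = 2 + u, y = 2 + v and expand: f = -u**3 - u**2 - u*v**2 + 2*v**3 + v**2.
No constant or linear terms (consistent with a singular point). Quadratic part: -u**2 + v**2. Cubic part: -u**3 - u*v**2 + 2*v**3.
The quadratic part v**2 - u**2 = (v − u)(v + u) splits into two distinct linear factors, so there are two distinct tangent lines y − 2 = ±(x − 2) — this is a node (ordinary double point).
Classification: node.


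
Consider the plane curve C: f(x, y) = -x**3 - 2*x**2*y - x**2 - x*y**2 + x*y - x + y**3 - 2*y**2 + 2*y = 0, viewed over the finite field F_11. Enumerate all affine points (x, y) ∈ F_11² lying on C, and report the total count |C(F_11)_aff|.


Affine F_11-points: {(0, 0), (1, 3), (3, 2), (4, 4), (6, 3), (6, 8), (7, 2), (8, 3), (8, 9), (10, 1), (10, 10)}; count = 11.

For each of the 121 pairs (x, y) ∈ F_11², evaluate f(x, y) mod 11. Record the zeros.
  x = 0: [0↦0, 1↦1, 2↦4, 3↦4, 4↦7, 5↦8, 6↦2, 7↦6, 8↦4, 9↦2, 10↦6]  zeros at y ∈ {0}
  x = 1: [0↦8, 1↦7, 2↦6, 3↦0, 4↦6, 5↦8, 6↦1, 7↦2, 8↦6, 9↦8, 10↦3]  zeros at y ∈ {3}
  x = 2: [0↦8, 1↦1, 2↦3, 3↦9, 4↦3, 5↦2, 6↦1, 7↦6, 8↦1, 9↦3, 10↦7]  zeros at y ∈ ∅
  x = 3: [0↦5, 1↦10, 2↦0, 3↦3, 4↦3, 5↦6, 6↦7, 7↦1, 8↦5, 9↦3, 10↦1]  zeros at y ∈ {2}
  x = 4: [0↦4, 1↦6, 2↦2, 3↦9, 4↦0, 5↦3, 6↦2, 7↦3, 8↦1, 9↦2, 10↦1]  zeros at y ∈ {4}
  x = 5: [0↦10, 1↦5, 2↦3, 3↦10, 4↦10, 5↦9, 6↦2, 7↦6, 8↦5, 9↦5, 10↦1]  zeros at y ∈ ∅
  x = 6: [0↦6, 1↦1, 2↦8, 3↦0, 4↦5, 5↦7, 6↦1, 7↦4, 8↦0, 9↦6, 10↦6]  zeros at y ∈ {3, 8}
  x = 7: [0↦8, 1↦10, 2↦0, 3↦6, 4↦1, 5↦2, 6↦4, 7↦2, 8↦2, 9↦10, 10↦10]  zeros at y ∈ {2}
  x = 8: [0↦10, 1↦4, 2↦6, 3↦0, 4↦3, 5↦10, 6↦5, 7↦5, 8↦5, 9↦0, 10↦7]  zeros at y ∈ {3, 9}
  x = 9: [0↦6, 1↦10, 2↦9, 3↦9, 4↦5, 5↦3, 6↦9, 7↦7, 8↦3, 9↦3, 10↦2]  zeros at y ∈ ∅
  x = 10: [0↦1, 1↦0, 2↦3, 3↦5, 4↦1, 5↦8, 6↦10, 7↦2, 8↦1, 9↦2, 10↦0]  zeros at y ∈ {1, 10}
Collecting zeros: affine points = {(0, 0), (1, 3), (3, 2), (4, 4), (6, 3), (6, 8), (7, 2), (8, 3), (8, 9), (10, 1), (10, 10)}.
Total count |C(F_11)_aff| = 11.


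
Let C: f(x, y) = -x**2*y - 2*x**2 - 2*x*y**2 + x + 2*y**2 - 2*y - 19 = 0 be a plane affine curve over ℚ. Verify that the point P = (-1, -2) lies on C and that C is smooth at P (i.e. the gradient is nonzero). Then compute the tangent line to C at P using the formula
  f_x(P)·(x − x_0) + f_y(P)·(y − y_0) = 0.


Tangent line at P: -7*x - 19*y - 45 = 0.

Step 1: f(-1, -2) = 0, so P lies on C.
Step 2: partial derivatives
  f_x(x, y) = -2*x*y - 4*x - 2*y**2 + 1, f_y(x, y) = -x**2 - 4*x*y + 4*y - 2.
  f_x(P) = -7, f_y(P) = -19 (gradient nonzero, so P is smooth).
Step 3: tangent line at P: -7·(x − -1) + -19·(y − -2) = 0.
Expanding: -7*x - 19*y - 45 = 0.


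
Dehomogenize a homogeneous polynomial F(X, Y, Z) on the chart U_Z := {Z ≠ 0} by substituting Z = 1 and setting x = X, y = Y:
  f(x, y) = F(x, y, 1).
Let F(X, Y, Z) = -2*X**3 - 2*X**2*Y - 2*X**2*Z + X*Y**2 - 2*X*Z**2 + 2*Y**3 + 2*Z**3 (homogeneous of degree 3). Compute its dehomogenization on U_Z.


f(x, y) = -2*x**3 - 2*x**2*y - 2*x**2 + x*y**2 - 2*x + 2*y**3 + 2

On U_Z we set Z = 1. Each monomial c·X^i·Y^j·Z^k in F becomes c·x^i·y^j·1^k = c·x^i·y^j.
Substituting Z = 1: F(X, Y, 1) = -2*x**3 - 2*x**2*y - 2*x**2 + x*y**2 - 2*x + 2*y**3 + 2.
Note: deg(f) ≤ deg(F) = 3; strict inequality happens when F is divisible by Z (lost terms).


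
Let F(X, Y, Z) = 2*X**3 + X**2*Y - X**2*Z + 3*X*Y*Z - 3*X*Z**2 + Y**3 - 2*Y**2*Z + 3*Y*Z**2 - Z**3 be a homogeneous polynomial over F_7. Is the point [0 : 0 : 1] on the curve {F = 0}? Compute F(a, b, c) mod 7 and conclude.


F(0,0,1) ≡ 6 (mod 7); P is NOT on the curve.

Evaluate F(0, 0, 1) term-by-term (mod 7).
  2*X**3 ↦ 2·0·1·1 = 0
  X**2*Y ↦ 1·0·0·1 = 0
  -X**2*Z ↦ -1·0·1·1 = 0
  3*X*Y*Z ↦ 3·0·0·1 = 0
  -3*X*Z**2 ↦ -3·0·1·1 = 0
  Y**3 ↦ 1·1·0·1 = 0
  -2*Y**2*Z ↦ -2·1·0·1 = 0
  3*Y*Z**2 ↦ 3·1·0·1 = 0
  -Z**3 ↦ -1·1·1·1 = -1
Sum: F(0, 0, 1) = (0) + (0) + (0) + (0) + (0) + (0) + (0) + (0) + (-1) = -1.
Reducing mod 7: -1 ≡ 6 (mod 7).
Since F(a, b, c) ≡ 6 ≠ 0 (mod 7), P does NOT lie on the curve.


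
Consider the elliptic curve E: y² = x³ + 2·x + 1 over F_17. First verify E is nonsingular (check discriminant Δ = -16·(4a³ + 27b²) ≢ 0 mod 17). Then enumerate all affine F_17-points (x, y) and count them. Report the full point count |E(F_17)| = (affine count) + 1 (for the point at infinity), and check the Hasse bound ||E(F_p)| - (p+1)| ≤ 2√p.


Affine points = {(0, 1), (0, 16), (1, 2), (1, 15), (2, 8), (2, 9), (3, 0), (5, 0), (6, 5), (6, 12), (7, 1), (7, 16), (8, 6), (8, 11), (9, 0), (10, 1), (10, 16), (12, 6), (12, 11), (14, 6), (14, 11), (16, 7), (16, 10)}; affine count = 23; |E(F_17)| = 24.

Discriminant check: Δ ∝ 4a³ + 27b² = 4·2³ + 27·1² = 4·8 + 27·1 ≡ 8 (mod 17). Nonzero ⇒ E is nonsingular.
For each x ∈ F_17, compute rhs = x³ + 2·x + 1 mod 17, then count y ∈ F_17 with y² ≡ rhs.
  x = 0: rhs = 1, matching y values: 1, 16 (2 points).
  x = 1: rhs = 4, matching y values: 2, 15 (2 points).
  x = 2: rhs = 13, matching y values: 8, 9 (2 points).
  x = 3: rhs = 0, matching y values: 0 (1 points).
  x = 4: rhs = 5, matching y values: none (0 points).
  x = 5: rhs = 0, matching y values: 0 (1 points).
  x = 6: rhs = 8, matching y values: 5, 12 (2 points).
  x = 7: rhs = 1, matching y values: 1, 16 (2 points).
  x = 8: rhs = 2, matching y values: 6, 11 (2 points).
  x = 9: rhs = 0, matching y values: 0 (1 points).
  x = 10: rhs = 1, matching y values: 1, 16 (2 points).
  x = 11: rhs = 11, matching y values: none (0 points).
  x = 12: rhs = 2, matching y values: 6, 11 (2 points).
  x = 13: rhs = 14, matching y values: none (0 points).
  x = 14: rhs = 2, matching y values: 6, 11 (2 points).
  x = 15: rhs = 6, matching y values: none (0 points).
  x = 16: rhs = 15, matching y values: 7, 10 (2 points).
Total affine count: 23.
Full point count |E(F_17)| = 23 + 1 = 24.
Hasse bound: |24 − (17+1)| = |6| = 6 ≤ 2√17 ≈ 8.2462 ✓.


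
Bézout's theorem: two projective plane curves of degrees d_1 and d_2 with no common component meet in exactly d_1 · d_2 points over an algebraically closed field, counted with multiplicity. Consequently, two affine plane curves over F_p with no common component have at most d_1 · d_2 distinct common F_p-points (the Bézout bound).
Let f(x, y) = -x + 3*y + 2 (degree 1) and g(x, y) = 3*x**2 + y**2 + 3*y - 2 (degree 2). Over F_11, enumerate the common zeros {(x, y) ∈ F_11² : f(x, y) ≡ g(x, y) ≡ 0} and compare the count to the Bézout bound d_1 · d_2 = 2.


Common zeros: {(5, 1), (7, 9)}; count = 2; Bézout bound = 2.

deg(f) = 1, deg(g) = 2, so Bézout bound = 2.
Scan x ∈ F_11. For each x, list the y ∈ F_11 with f(x, y) ≡ 0 and those with g(x, y) ≡ 0 (mod 11); the common zeros in that column are the intersection.
  x = 0: f ≡ 0 at y ∈ {3}; g ≡ 0 at y ∈ ∅; common: ∅.
  x = 1: f ≡ 0 at y ∈ {7}; g ≡ 0 at y ∈ {2, 6}; common: ∅.
  x = 2: f ≡ 0 at y ∈ {0}; g ≡ 0 at y ∈ ∅; common: ∅.
  x = 3: f ≡ 0 at y ∈ {4}; g ≡ 0 at y ∈ ∅; common: ∅.
  x = 4: f ≡ 0 at y ∈ {8}; g ≡ 0 at y ∈ {9, 10}; common: ∅.
  x = 5: f ≡ 0 at y ∈ {1}; g ≡ 0 at y ∈ {1, 7}; common: {1}.
  x = 6: f ≡ 0 at y ∈ {5}; g ≡ 0 at y ∈ {1, 7}; common: ∅.
  x = 7: f ≡ 0 at y ∈ {9}; g ≡ 0 at y ∈ {9, 10}; common: {9}.
  x = 8: f ≡ 0 at y ∈ {2}; g ≡ 0 at y ∈ ∅; common: ∅.
  x = 9: f ≡ 0 at y ∈ {6}; g ≡ 0 at y ∈ ∅; common: ∅.
  x = 10: f ≡ 0 at y ∈ {10}; g ≡ 0 at y ∈ {2, 6}; common: ∅.
Collecting: common zeros = {(5, 1), (7, 9)}, so the count is 2.
Comparison with the Bézout bound: 2 ≤ 2 = deg(f)·deg(g), as expected for curves with no common component (the bound is attained).


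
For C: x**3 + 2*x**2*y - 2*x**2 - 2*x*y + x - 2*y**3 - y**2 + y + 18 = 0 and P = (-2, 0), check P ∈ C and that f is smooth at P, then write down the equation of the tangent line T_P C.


Tangent line at P: 21*x + 13*y + 42 = 0.

Step 1: f(-2, 0) = 0, so P lies on C.
Step 2: partial derivatives
  f_x(x, y) = 3*x**2 + 4*x*y - 4*x - 2*y + 1, f_y(x, y) = 2*x**2 - 2*x - 6*y**2 - 2*y + 1.
  f_x(P) = 21, f_y(P) = 13 (gradient nonzero, so P is smooth).
Step 3: tangent line at P: 21·(x − -2) + 13·(y − 0) = 0.
Expanding: 21*x + 13*y + 42 = 0.


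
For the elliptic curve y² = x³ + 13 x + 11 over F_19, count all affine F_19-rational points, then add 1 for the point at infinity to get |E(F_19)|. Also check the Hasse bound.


Affine points = {(0, 7), (0, 12), (1, 5), (1, 14), (2, 8), (2, 11), (3, 1), (3, 18), (5, 7), (5, 12), (6, 1), (6, 18), (8, 0), (10, 1), (10, 18), (14, 7), (14, 12), (15, 3), (15, 16), (18, 4), (18, 15)}; affine count = 21; |E(F_19)| = 22.

Discriminant check: Δ ∝ 4a³ + 27b² = 4·13³ + 27·11² = 4·2197 + 27·121 ≡ 9 (mod 19). Nonzero ⇒ E is nonsingular.
For each x ∈ F_19, compute rhs = x³ + 13·x + 11 mod 19, then count y ∈ F_19 with y² ≡ rhs.
  x = 0: rhs = 11, matching y values: 7, 12 (2 points).
  x = 1: rhs = 6, matching y values: 5, 14 (2 points).
  x = 2: rhs = 7, matching y values: 8, 11 (2 points).
  x = 3: rhs = 1, matching y values: 1, 18 (2 points).
  x = 4: rhs = 13, matching y values: none (0 points).
  x = 5: rhs = 11, matching y values: 7, 12 (2 points).
  x = 6: rhs = 1, matching y values: 1, 18 (2 points).
  x = 7: rhs = 8, matching y values: none (0 points).
  x = 8: rhs = 0, matching y values: 0 (1 points).
  x = 9: rhs = 2, matching y values: none (0 points).
  x = 10: rhs = 1, matching y values: 1, 18 (2 points).
  x = 11: rhs = 3, matching y values: none (0 points).
  x = 12: rhs = 14, matching y values: none (0 points).
  x = 13: rhs = 2, matching y values: none (0 points).
  x = 14: rhs = 11, matching y values: 7, 12 (2 points).
  x = 15: rhs = 9, matching y values: 3, 16 (2 points).
  x = 16: rhs = 2, matching y values: none (0 points).
  x = 17: rhs = 15, matching y values: none (0 points).
  x = 18: rhs = 16, matching y values: 4, 15 (2 points).
Total affine count: 21.
Full point count |E(F_19)| = 21 + 1 = 22.
Hasse bound: |22 − (19+1)| = |2| = 2 ≤ 2√19 ≈ 8.7178 ✓.


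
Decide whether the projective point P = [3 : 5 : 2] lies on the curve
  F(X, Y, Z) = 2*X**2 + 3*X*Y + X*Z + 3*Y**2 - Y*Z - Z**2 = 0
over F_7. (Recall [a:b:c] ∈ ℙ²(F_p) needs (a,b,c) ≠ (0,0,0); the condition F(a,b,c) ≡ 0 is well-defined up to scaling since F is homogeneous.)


F(3,5,2) ≡ 4 (mod 7); P is NOT on the curve.

Evaluate F(3, 5, 2) term-by-term (mod 7).
  2*X**2 ↦ 2·9·1·1 = 18
  3*X*Y ↦ 3·3·5·1 = 45
  X*Z ↦ 1·3·1·2 = 6
  3*Y**2 ↦ 3·1·25·1 = 75
  -Y*Z ↦ -1·1·5·2 = -10
  -Z**2 ↦ -1·1·1·4 = -4
Sum: F(3, 5, 2) = (18) + (45) + (6) + (75) + (-10) + (-4) = 130.
Reducing mod 7: 130 ≡ 4 (mod 7).
Since F(a, b, c) ≡ 4 ≠ 0 (mod 7), P does NOT lie on the curve.


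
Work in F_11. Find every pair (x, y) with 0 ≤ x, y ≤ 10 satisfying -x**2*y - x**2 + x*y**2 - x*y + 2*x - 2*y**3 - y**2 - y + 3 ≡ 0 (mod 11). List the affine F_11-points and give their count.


Affine F_11-points: {(3, 0), (7, 10), (10, 0)}; count = 3.

For each of the 121 pairs (x, y) ∈ F_11², evaluate f(x, y) mod 11. Record the zeros.
  x = 0: [0↦3, 1↦10, 2↦3, 3↦3, 4↦9, 5↦9, 6↦2, 7↦9, 8↦7, 9↦6, 10↦5]  zeros at y ∈ ∅
  x = 1: [0↦4, 1↦10, 2↦4, 3↦7, 4↦7, 5↦3, 6↦5, 7↦1, 8↦1, 9↦4, 10↦9]  zeros at y ∈ ∅
  x = 2: [0↦3, 1↦6, 2↦10, 3↦3, 4↦6, 5↦7, 6↦5, 7↦10, 8↦10, 9↦4, 10↦2]  zeros at y ∈ ∅
  x = 3: [0↦0, 1↦9, 2↦10, 3↦2, 4↦6, 5↦10, 6↦2, 7↦3, 8↦1, 9↦6, 10↦6]  zeros at y ∈ {0}
  x = 4: [0↦6, 1↦8, 2↦4, 3↦4, 4↦7, 5↦1, 6↦7, 7↦2, 8↦7, 9↦10, 10↦10]  zeros at y ∈ ∅
  x = 5: [0↦10, 1↦3, 2↦3, 3↦9, 4↦9, 5↦2, 6↦9, 7↦7, 8↦6, 9↦5, 10↦3]  zeros at y ∈ ∅
  x = 6: [0↦1, 1↦5, 2↦7, 3↦6, 4↦1, 5↦2, 6↦8, 7↦7, 8↦9, 9↦2, 10↦7]  zeros at y ∈ ∅
  x = 7: [0↦1, 1↦3, 2↦5, 3↦6, 4↦5, 5↦1, 6↦4, 7↦2, 8↦5, 9↦1, 10↦0]  zeros at y ∈ {10}
  x = 8: [0↦10, 1↦8, 2↦8, 3↦9, 4↦10, 5↦10, 6↦8, 7↦3, 8↦5, 9↦2, 10↦4]  zeros at y ∈ ∅
  x = 9: [0↦6, 1↦9, 2↦5, 3↦4, 4↦5, 5↦7, 6↦9, 7↦10, 8↦9, 9↦5, 10↦8]  zeros at y ∈ ∅
  x = 10: [0↦0, 1↦6, 2↦7, 3↦2, 4↦1, 5↦3, 6↦7, 7↦1, 8↦6, 9↦10, 10↦1]  zeros at y ∈ {0}
Collecting zeros: affine points = {(3, 0), (7, 10), (10, 0)}.
Total count |C(F_11)_aff| = 3.


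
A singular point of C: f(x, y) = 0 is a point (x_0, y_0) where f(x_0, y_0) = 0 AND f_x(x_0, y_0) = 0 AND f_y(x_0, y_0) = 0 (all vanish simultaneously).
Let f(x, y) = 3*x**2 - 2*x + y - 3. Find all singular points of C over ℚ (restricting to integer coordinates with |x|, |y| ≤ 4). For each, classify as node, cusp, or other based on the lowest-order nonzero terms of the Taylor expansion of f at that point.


No singular points in the scanned grid; C is smooth there.

Compute partial derivatives:
  f_x = 6*x - 2.
  f_y = 1.
f_y = 1 is a nonzero constant, so f_y never vanishes: no point (x, y) can satisfy f = f_x = f_y = 0. In particular no (x, y) ∈ {−4, ..., 4}² is singular; the curve is smooth.


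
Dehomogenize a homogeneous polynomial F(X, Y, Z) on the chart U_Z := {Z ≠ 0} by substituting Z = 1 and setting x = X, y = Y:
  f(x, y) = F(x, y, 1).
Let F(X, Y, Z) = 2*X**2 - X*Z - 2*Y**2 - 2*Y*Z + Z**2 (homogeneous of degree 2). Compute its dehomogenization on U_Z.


f(x, y) = 2*x**2 - x - 2*y**2 - 2*y + 1

On U_Z we set Z = 1. Each monomial c·X^i·Y^j·Z^k in F becomes c·x^i·y^j·1^k = c·x^i·y^j.
Substituting Z = 1: F(X, Y, 1) = 2*x**2 - x - 2*y**2 - 2*y + 1.
Note: deg(f) ≤ deg(F) = 2; strict inequality happens when F is divisible by Z (lost terms).


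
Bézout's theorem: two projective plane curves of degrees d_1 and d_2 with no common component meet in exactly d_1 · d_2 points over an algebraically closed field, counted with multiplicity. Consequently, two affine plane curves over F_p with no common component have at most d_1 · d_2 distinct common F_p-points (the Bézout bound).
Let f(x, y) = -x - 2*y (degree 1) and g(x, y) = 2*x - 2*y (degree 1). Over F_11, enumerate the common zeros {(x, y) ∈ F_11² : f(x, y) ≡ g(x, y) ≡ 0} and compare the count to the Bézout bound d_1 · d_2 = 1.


Common zeros: {(0, 0)}; count = 1; Bézout bound = 1.

deg(f) = 1, deg(g) = 1, so Bézout bound = 1.
Scan x ∈ F_11. For each x, list the y ∈ F_11 with f(x, y) ≡ 0 and those with g(x, y) ≡ 0 (mod 11); the common zeros in that column are the intersection.
  x = 0: f ≡ 0 at y ∈ {0}; g ≡ 0 at y ∈ {0}; common: {0}.
  x = 1: f ≡ 0 at y ∈ {5}; g ≡ 0 at y ∈ {1}; common: ∅.
  x = 2: f ≡ 0 at y ∈ {10}; g ≡ 0 at y ∈ {2}; common: ∅.
  x = 3: f ≡ 0 at y ∈ {4}; g ≡ 0 at y ∈ {3}; common: ∅.
  x = 4: f ≡ 0 at y ∈ {9}; g ≡ 0 at y ∈ {4}; common: ∅.
  x = 5: f ≡ 0 at y ∈ {3}; g ≡ 0 at y ∈ {5}; common: ∅.
  x = 6: f ≡ 0 at y ∈ {8}; g ≡ 0 at y ∈ {6}; common: ∅.
  x = 7: f ≡ 0 at y ∈ {2}; g ≡ 0 at y ∈ {7}; common: ∅.
  x = 8: f ≡ 0 at y ∈ {7}; g ≡ 0 at y ∈ {8}; common: ∅.
  x = 9: f ≡ 0 at y ∈ {1}; g ≡ 0 at y ∈ {9}; common: ∅.
  x = 10: f ≡ 0 at y ∈ {6}; g ≡ 0 at y ∈ {10}; common: ∅.
Collecting: common zeros = {(0, 0)}, so the count is 1.
Comparison with the Bézout bound: 1 ≤ 1 = deg(f)·deg(g), as expected for curves with no common component (the bound is attained).


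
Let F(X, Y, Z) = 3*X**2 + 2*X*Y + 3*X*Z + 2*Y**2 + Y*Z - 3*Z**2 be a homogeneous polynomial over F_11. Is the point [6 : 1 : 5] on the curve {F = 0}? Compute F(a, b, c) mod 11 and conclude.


F(6,1,5) ≡ 10 (mod 11); P is NOT on the curve.

Evaluate F(6, 1, 5) term-by-term (mod 11).
  3*X**2 ↦ 3·36·1·1 = 108
  2*X*Y ↦ 2·6·1·1 = 12
  3*X*Z ↦ 3·6·1·5 = 90
  2*Y**2 ↦ 2·1·1·1 = 2
  Y*Z ↦ 1·1·1·5 = 5
  -3*Z**2 ↦ -3·1·1·25 = -75
Sum: F(6, 1, 5) = (108) + (12) + (90) + (2) + (5) + (-75) = 142.
Reducing mod 11: 142 ≡ 10 (mod 11).
Since F(a, b, c) ≡ 10 ≠ 0 (mod 11), P does NOT lie on the curve.


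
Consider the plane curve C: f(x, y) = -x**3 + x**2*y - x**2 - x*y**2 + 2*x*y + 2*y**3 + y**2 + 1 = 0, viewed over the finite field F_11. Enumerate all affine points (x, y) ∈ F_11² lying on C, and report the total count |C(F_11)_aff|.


Affine F_11-points: {(0, 8), (0, 9), (0, 10), (1, 5), (2, 0), (2, 7), (2, 10), (3, 4), (5, 4), (5, 5), (6, 4), (7, 10), (9, 2), (9, 5), (9, 8)}; count = 15.

For each of the 121 pairs (x, y) ∈ F_11², evaluate f(x, y) mod 11. Record the zeros.
  x = 0: [0↦1, 1↦4, 2↦10, 3↦9, 4↦2, 5↦1, 6↦7, 7↦10, 8↦0, 9↦0, 10↦0]  zeros at y ∈ {8, 9, 10}
  x = 1: [0↦10, 1↦4, 2↦10, 3↦7, 4↦7, 5↦0, 6↦9, 7↦2, 8↦2, 9↦10, 10↦5]  zeros at y ∈ {5}
  x = 2: [0↦0, 1↦9, 2↦6, 3↦3, 4↦1, 5↦1, 6↦4, 7↦0, 8↦1, 9↦8, 10↦0]  zeros at y ∈ {0, 7, 10}
  x = 3: [0↦9, 1↦2, 2↦3, 3↦2, 4↦0, 5↦9, 6↦8, 7↦9, 8↦2, 9↦10, 10↦1]  zeros at y ∈ {4}
  x = 4: [0↦9, 1↦10, 2↦6, 3↦9, 4↦9, 5↦7, 6↦4, 7↦1, 8↦10, 9↦10, 10↦2]  zeros at y ∈ ∅
  x = 5: [0↦5, 1↦5, 2↦9, 3↦7, 4↦0, 5↦0, 6↦8, 7↦3, 8↦8, 9↦2, 10↦8]  zeros at y ∈ {4, 5}
  x = 6: [0↦2, 1↦3, 2↦6, 3↦1, 4↦0, 5↦4, 6↦3, 7↦9, 8↦1, 9↦2, 10↦2]  zeros at y ∈ {4}
  x = 7: [0↦5, 1↦9, 2↦2, 3↦7, 4↦3, 5↦2, 6↦5, 7↦2, 8↦5, 9↦4, 10↦0]  zeros at y ∈ {10}
  x = 8: [0↦8, 1↦6, 2↦2, 3↦8, 4↦3, 5↦10, 6↦8, 7↦9, 8↦3, 9↦2, 10↦7]  zeros at y ∈ ∅
  x = 9: [0↦5, 1↦10, 2↦0, 3↦9, 4↦5, 5↦0, 6↦6, 7↦2, 8↦0, 9↦1, 10↦6]  zeros at y ∈ {2, 5, 8}
  x = 10: [0↦1, 1↦4, 2↦1, 3↦4, 4↦3, 5↦10, 6↦4, 7↦8, 8↦1, 9↦6, 10↦2]  zeros at y ∈ ∅
Collecting zeros: affine points = {(0, 8), (0, 9), (0, 10), (1, 5), (2, 0), (2, 7), (2, 10), (3, 4), (5, 4), (5, 5), (6, 4), (7, 10), (9, 2), (9, 5), (9, 8)}.
Total count |C(F_11)_aff| = 15.


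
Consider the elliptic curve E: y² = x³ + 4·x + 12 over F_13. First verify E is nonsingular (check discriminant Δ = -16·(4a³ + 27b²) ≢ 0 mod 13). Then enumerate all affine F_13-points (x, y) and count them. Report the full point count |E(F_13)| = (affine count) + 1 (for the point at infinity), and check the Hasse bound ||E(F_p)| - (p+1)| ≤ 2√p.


Affine points = {(0, 5), (0, 8), (1, 2), (1, 11), (3, 5), (3, 8), (4, 1), (4, 12), (5, 1), (5, 12), (8, 6), (8, 7), (9, 6), (9, 7), (10, 5), (10, 8), (11, 3), (11, 10)}; affine count = 18; |E(F_13)| = 19.

Discriminant check: Δ ∝ 4a³ + 27b² = 4·4³ + 27·12² = 4·64 + 27·144 ≡ 10 (mod 13). Nonzero ⇒ E is nonsingular.
For each x ∈ F_13, compute rhs = x³ + 4·x + 12 mod 13, then count y ∈ F_13 with y² ≡ rhs.
  x = 0: rhs = 12, matching y values: 5, 8 (2 points).
  x = 1: rhs = 4, matching y values: 2, 11 (2 points).
  x = 2: rhs = 2, matching y values: none (0 points).
  x = 3: rhs = 12, matching y values: 5, 8 (2 points).
  x = 4: rhs = 1, matching y values: 1, 12 (2 points).
  x = 5: rhs = 1, matching y values: 1, 12 (2 points).
  x = 6: rhs = 5, matching y values: none (0 points).
  x = 7: rhs = 6, matching y values: none (0 points).
  x = 8: rhs = 10, matching y values: 6, 7 (2 points).
  x = 9: rhs = 10, matching y values: 6, 7 (2 points).
  x = 10: rhs = 12, matching y values: 5, 8 (2 points).
  x = 11: rhs = 9, matching y values: 3, 10 (2 points).
  x = 12: rhs = 7, matching y values: none (0 points).
Total affine count: 18.
Full point count |E(F_13)| = 18 + 1 = 19.
Hasse bound: |19 − (13+1)| = |5| = 5 ≤ 2√13 ≈ 7.2111 ✓.


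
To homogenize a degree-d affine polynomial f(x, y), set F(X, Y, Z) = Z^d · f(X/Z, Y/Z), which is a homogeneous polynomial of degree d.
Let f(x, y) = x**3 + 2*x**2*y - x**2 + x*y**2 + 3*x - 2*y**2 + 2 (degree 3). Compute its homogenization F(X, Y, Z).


F(X, Y, Z) = X**3 + 2*X**2*Y - X**2*Z + X*Y**2 + 3*X*Z**2 - 2*Y**2*Z + 2*Z**3

deg(f) = 3.
Substitute x = X/Z, y = Y/Z into f, then multiply by Z^3.
  monomial 1·x^3·y^0 ↦ 1·X^3·Y^0·Z^0.
  monomial 2·x^2·y^1 ↦ 2·X^2·Y^1·Z^0.
  monomial -1·x^2·y^0 ↦ -1·X^2·Y^0·Z^1.
  monomial 1·x^1·y^2 ↦ 1·X^1·Y^2·Z^0.
  monomial 3·x^1·y^0 ↦ 3·X^1·Y^0·Z^2.
  monomial -2·x^0·y^2 ↦ -2·X^0·Y^2·Z^1.
  monomial 2·x^0·y^0 ↦ 2·X^0·Y^0·Z^3.
Collecting: F(X, Y, Z) = X**3 + 2*X**2*Y - X**2*Z + X*Y**2 + 3*X*Z**2 - 2*Y**2*Z + 2*Z**3.


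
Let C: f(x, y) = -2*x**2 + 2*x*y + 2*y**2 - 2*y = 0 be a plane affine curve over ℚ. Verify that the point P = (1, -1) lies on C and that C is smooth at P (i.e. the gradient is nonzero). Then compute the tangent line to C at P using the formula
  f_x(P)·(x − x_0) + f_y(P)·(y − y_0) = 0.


Tangent line at P: -6*x - 4*y + 2 = 0.

Step 1: f(1, -1) = 0, so P lies on C.
Step 2: partial derivatives
  f_x(x, y) = -4*x + 2*y, f_y(x, y) = 2*x + 4*y - 2.
  f_x(P) = -6, f_y(P) = -4 (gradient nonzero, so P is smooth).
Step 3: tangent line at P: -6·(x − 1) + -4·(y − -1) = 0.
Expanding: -6*x - 4*y + 2 = 0.


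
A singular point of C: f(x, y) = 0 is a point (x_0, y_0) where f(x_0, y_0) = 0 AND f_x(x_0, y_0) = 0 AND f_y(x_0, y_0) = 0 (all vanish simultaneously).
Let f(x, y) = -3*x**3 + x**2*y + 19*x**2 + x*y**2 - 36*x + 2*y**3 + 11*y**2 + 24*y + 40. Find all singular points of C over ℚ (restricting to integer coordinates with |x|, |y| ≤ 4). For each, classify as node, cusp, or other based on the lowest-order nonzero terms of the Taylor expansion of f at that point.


Singular points: {(2, -2)}; classification: node.

Compute partial derivatives:
  f_x = -9*x**2 + 2*x*y + 38*x + y**2 - 36.
  f_y = x**2 + 2*x*y + 6*y**2 + 22*y + 24.
Scan x_0 ∈ {−4, ..., 4}. For each x_0, f_y(x_0, y) is a polynomial in y; find its integer roots y ∈ {−4, ..., 4}, then test f_x and f at those candidates.
  x = -4: f_y(-4, y) = 6*y**2 + 14*y + 40; no integer root y with |y| ≤ 4.
  x = -3: f_y(-3, y) = 6*y**2 + 16*y + 33; no integer root y with |y| ≤ 4.
  x = -2: f_y(-2, y) = 6*y**2 + 18*y + 28; no integer root y with |y| ≤ 4.
  x = -1: f_y(-1, y) = 6*y**2 + 20*y + 25; no integer root y with |y| ≤ 4.
  x = 0: f_y(0, y) = 6*y**2 + 22*y + 24; no integer root y with |y| ≤ 4.
  x = 1: f_y(1, y) = 6*y**2 + 24*y + 25; no integer root y with |y| ≤ 4.
  x = 2: f_y(2, y) = 6*y**2 + 26*y + 28; vanishes at y ∈ {-2}. (2, -2): f_x = 0, f = 0 — SINGULAR.
  x = 3: f_y(3, y) = 6*y**2 + 28*y + 33; no integer root y with |y| ≤ 4.
  x = 4: f_y(4, y) = 6*y**2 + 30*y + 40; no integer root y with |y| ≤ 4.
Only singular point on the grid: (2, -2).
Classify: substitute x = 2 + u, y = -2 + v and expand: f = -3*u**3 + u**2*v - u**2 + u*v**2 + 2*v**3 + v**2.
No constant or linear terms (consistent with a singular point). Quadratic part: -u**2 + v**2. Cubic part: -3*u**3 + u**2*v + u*v**2 + 2*v**3.
The quadratic part v**2 - u**2 = (v − u)(v + u) splits into two distinct linear factors, so there are two distinct tangent lines y − -2 = ±(x − 2) — this is a node (ordinary double point).
Classification: node.


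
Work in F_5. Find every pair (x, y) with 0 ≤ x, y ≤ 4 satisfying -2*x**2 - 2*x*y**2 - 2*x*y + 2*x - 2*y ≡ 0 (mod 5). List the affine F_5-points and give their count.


Affine F_5-points: {(0, 0), (1, 0), (1, 3), (3, 3), (3, 4)}; count = 5.

For each of the 25 pairs (x, y) ∈ F_5², evaluate f(x, y) mod 5. Record the zeros.
  x = 0: [0↦0, 1↦3, 2↦1, 3↦4, 4↦2]  zeros at y ∈ {0}
  x = 1: [0↦0, 1↦4, 2↦4, 3↦0, 4↦2]  zeros at y ∈ {0, 3}
  x = 2: [0↦1, 1↦1, 2↦3, 3↦2, 4↦3]  zeros at y ∈ ∅
  x = 3: [0↦3, 1↦4, 2↦3, 3↦0, 4↦0]  zeros at y ∈ {3, 4}
  x = 4: [0↦1, 1↦3, 2↦4, 3↦4, 4↦3]  zeros at y ∈ ∅
Collecting zeros: affine points = {(0, 0), (1, 0), (1, 3), (3, 3), (3, 4)}.
Total count |C(F_5)_aff| = 5.


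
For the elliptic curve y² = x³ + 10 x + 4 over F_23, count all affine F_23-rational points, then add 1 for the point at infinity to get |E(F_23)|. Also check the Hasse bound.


Affine points = {(0, 2), (0, 21), (2, 3), (2, 20), (4, 4), (4, 19), (5, 8), (5, 15), (6, 2), (6, 21), (7, 7), (7, 16), (9, 8), (9, 15), (10, 0), (12, 9), (12, 14), (13, 10), (13, 13), (14, 6), (14, 17), (17, 2), (17, 21), (18, 6), (18, 17), (20, 4), (20, 19), (22, 4), (22, 19)}; affine count = 29; |E(F_23)| = 30.

Discriminant check: Δ ∝ 4a³ + 27b² = 4·10³ + 27·4² = 4·1000 + 27·16 ≡ 16 (mod 23). Nonzero ⇒ E is nonsingular.
For each x ∈ F_23, compute rhs = x³ + 10·x + 4 mod 23, then count y ∈ F_23 with y² ≡ rhs.
  x = 0: rhs = 4, matching y values: 2, 21 (2 points).
  x = 1: rhs = 15, matching y values: none (0 points).
  x = 2: rhs = 9, matching y values: 3, 20 (2 points).
  x = 3: rhs = 15, matching y values: none (0 points).
  x = 4: rhs = 16, matching y values: 4, 19 (2 points).
  x = 5: rhs = 18, matching y values: 8, 15 (2 points).
  x = 6: rhs = 4, matching y values: 2, 21 (2 points).
  x = 7: rhs = 3, matching y values: 7, 16 (2 points).
  x = 8: rhs = 21, matching y values: none (0 points).
  x = 9: rhs = 18, matching y values: 8, 15 (2 points).
  x = 10: rhs = 0, matching y values: 0 (1 points).
  x = 11: rhs = 19, matching y values: none (0 points).
  x = 12: rhs = 12, matching y values: 9, 14 (2 points).
  x = 13: rhs = 8, matching y values: 10, 13 (2 points).
  x = 14: rhs = 13, matching y values: 6, 17 (2 points).
  x = 15: rhs = 10, matching y values: none (0 points).
  x = 16: rhs = 5, matching y values: none (0 points).
  x = 17: rhs = 4, matching y values: 2, 21 (2 points).
  x = 18: rhs = 13, matching y values: 6, 17 (2 points).
  x = 19: rhs = 15, matching y values: none (0 points).
  x = 20: rhs = 16, matching y values: 4, 19 (2 points).
  x = 21: rhs = 22, matching y values: none (0 points).
  x = 22: rhs = 16, matching y values: 4, 19 (2 points).
Total affine count: 29.
Full point count |E(F_23)| = 29 + 1 = 30.
Hasse bound: |30 − (23+1)| = |6| = 6 ≤ 2√23 ≈ 9.5917 ✓.


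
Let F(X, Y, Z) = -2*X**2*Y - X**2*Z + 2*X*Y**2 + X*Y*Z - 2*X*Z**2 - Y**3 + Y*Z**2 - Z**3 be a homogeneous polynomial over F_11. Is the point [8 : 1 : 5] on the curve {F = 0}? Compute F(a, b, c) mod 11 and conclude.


F(8,1,5) ≡ 9 (mod 11); P is NOT on the curve.

Evaluate F(8, 1, 5) term-by-term (mod 11).
  -2*X**2*Y ↦ -2·64·1·1 = -128
  -X**2*Z ↦ -1·64·1·5 = -320
  2*X*Y**2 ↦ 2·8·1·1 = 16
  X*Y*Z ↦ 1·8·1·5 = 40
  -2*X*Z**2 ↦ -2·8·1·25 = -400
  -Y**3 ↦ -1·1·1·1 = -1
  Y*Z**2 ↦ 1·1·1·25 = 25
  -Z**3 ↦ -1·1·1·125 = -125
Sum: F(8, 1, 5) = (-128) + (-320) + (16) + (40) + (-400) + (-1) + (25) + (-125) = -893.
Reducing mod 11: -893 ≡ 9 (mod 11).
Since F(a, b, c) ≡ 9 ≠ 0 (mod 11), P does NOT lie on the curve.


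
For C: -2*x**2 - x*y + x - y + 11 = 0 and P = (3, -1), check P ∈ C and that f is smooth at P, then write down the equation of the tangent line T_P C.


Tangent line at P: -10*x - 4*y + 26 = 0.

Step 1: f(3, -1) = 0, so P lies on C.
Step 2: partial derivatives
  f_x(x, y) = -4*x - y + 1, f_y(x, y) = -x - 1.
  f_x(P) = -10, f_y(P) = -4 (gradient nonzero, so P is smooth).
Step 3: tangent line at P: -10·(x − 3) + -4·(y − -1) = 0.
Expanding: -10*x - 4*y + 26 = 0.


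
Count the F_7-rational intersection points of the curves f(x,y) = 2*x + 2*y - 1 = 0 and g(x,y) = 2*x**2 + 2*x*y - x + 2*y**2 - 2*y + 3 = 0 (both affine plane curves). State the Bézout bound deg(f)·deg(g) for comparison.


Common zeros: {(2, 2), (5, 6)}; count = 2; Bézout bound = 2.

deg(f) = 1, deg(g) = 2, so Bézout bound = 2.
Scan x ∈ F_7. For each x, list the y ∈ F_7 with f(x, y) ≡ 0 and those with g(x, y) ≡ 0 (mod 7); the common zeros in that column are the intersection.
  x = 0: f ≡ 0 at y ∈ {4}; g ≡ 0 at y ∈ {2, 6}; common: ∅.
  x = 1: f ≡ 0 at y ∈ {3}; g ≡ 0 at y ∈ ∅; common: ∅.
  x = 2: f ≡ 0 at y ∈ {2}; g ≡ 0 at y ∈ {2, 4}; common: {2}.
  x = 3: f ≡ 0 at y ∈ {1}; g ≡ 0 at y ∈ ∅; common: ∅.
  x = 4: f ≡ 0 at y ∈ {0}; g ≡ 0 at y ∈ ∅; common: ∅.
  x = 5: f ≡ 0 at y ∈ {6}; g ≡ 0 at y ∈ {4, 6}; common: {6}.
  x = 6: f ≡ 0 at y ∈ {5}; g ≡ 0 at y ∈ ∅; common: ∅.
Collecting: common zeros = {(2, 2), (5, 6)}, so the count is 2.
Comparison with the Bézout bound: 2 ≤ 2 = deg(f)·deg(g), as expected for curves with no common component (the bound is attained).


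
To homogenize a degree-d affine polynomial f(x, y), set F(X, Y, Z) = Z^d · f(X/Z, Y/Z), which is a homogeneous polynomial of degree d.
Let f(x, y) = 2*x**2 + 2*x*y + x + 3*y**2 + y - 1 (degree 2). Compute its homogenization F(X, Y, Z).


F(X, Y, Z) = 2*X**2 + 2*X*Y + X*Z + 3*Y**2 + Y*Z - Z**2

deg(f) = 2.
Substitute x = X/Z, y = Y/Z into f, then multiply by Z^2.
  monomial 2·x^2·y^0 ↦ 2·X^2·Y^0·Z^0.
  monomial 2·x^1·y^1 ↦ 2·X^1·Y^1·Z^0.
  monomial 1·x^1·y^0 ↦ 1·X^1·Y^0·Z^1.
  monomial 3·x^0·y^2 ↦ 3·X^0·Y^2·Z^0.
  monomial 1·x^0·y^1 ↦ 1·X^0·Y^1·Z^1.
  monomial -1·x^0·y^0 ↦ -1·X^0·Y^0·Z^2.
Collecting: F(X, Y, Z) = 2*X**2 + 2*X*Y + X*Z + 3*Y**2 + Y*Z - Z**2.


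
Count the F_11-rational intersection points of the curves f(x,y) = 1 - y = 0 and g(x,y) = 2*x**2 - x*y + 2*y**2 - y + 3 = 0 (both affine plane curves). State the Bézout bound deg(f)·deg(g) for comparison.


Common zeros: ∅; count = 0; Bézout bound = 2.

deg(f) = 1, deg(g) = 2, so Bézout bound = 2.
Scan x ∈ F_11. For each x, list the y ∈ F_11 with f(x, y) ≡ 0 and those with g(x, y) ≡ 0 (mod 11); the common zeros in that column are the intersection.
  x = 0: f ≡ 0 at y ∈ {1}; g ≡ 0 at y ∈ ∅; common: ∅.
  x = 1: f ≡ 0 at y ∈ {1}; g ≡ 0 at y ∈ ∅; common: ∅.
  x = 2: f ≡ 0 at y ∈ {1}; g ≡ 0 at y ∈ {0, 7}; common: ∅.
  x = 3: f ≡ 0 at y ∈ {1}; g ≡ 0 at y ∈ ∅; common: ∅.
  x = 4: f ≡ 0 at y ∈ {1}; g ≡ 0 at y ∈ {2, 6}; common: ∅.
  x = 5: f ≡ 0 at y ∈ {1}; g ≡ 0 at y ∈ ∅; common: ∅.
  x = 6: f ≡ 0 at y ∈ {1}; g ≡ 0 at y ∈ ∅; common: ∅.
  x = 7: f ≡ 0 at y ∈ {1}; g ≡ 0 at y ∈ {7, 8}; common: ∅.
  x = 8: f ≡ 0 at y ∈ {1}; g ≡ 0 at y ∈ {2, 8}; common: ∅.
  x = 9: f ≡ 0 at y ∈ {1}; g ≡ 0 at y ∈ {0, 5}; common: ∅.
  x = 10: f ≡ 0 at y ∈ {1}; g ≡ 0 at y ∈ {5, 6}; common: ∅.
Collecting: common zeros = ∅, so the count is 0.
Comparison with the Bézout bound: 0 ≤ 2 = deg(f)·deg(g), as expected for curves with no common component (the affine F_11-count falls short of the bound because intersections may lie at infinity, over extension fields, or carry multiplicity).


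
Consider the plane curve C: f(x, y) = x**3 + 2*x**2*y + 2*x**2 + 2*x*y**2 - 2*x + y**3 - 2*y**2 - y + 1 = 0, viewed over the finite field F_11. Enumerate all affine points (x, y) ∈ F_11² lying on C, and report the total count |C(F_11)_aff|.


Affine F_11-points: {(1, 5), (1, 7), (1, 10), (3, 3), (10, 9)}; count = 5.

For each of the 121 pairs (x, y) ∈ F_11², evaluate f(x, y) mod 11. Record the zeros.
  x = 0: [0↦1, 1↦10, 2↦10, 3↦7, 4↦7, 5↦5, 6↦7, 7↦8, 8↦3, 9↦9, 10↦10]  zeros at y ∈ ∅
  x = 1: [0↦2, 1↦4, 2↦1, 3↦10, 4↦4, 5↦0, 6↦4, 7↦0, 8↦5, 9↦3, 10↦0]  zeros at y ∈ {5, 7, 10}
  x = 2: [0↦2, 1↦1, 2↦10, 3↦2, 4↦5, 5↦3, 6↦2, 7↦8, 8↦5, 9↦10, 10↦7]  zeros at y ∈ ∅
  x = 3: [0↦7, 1↦7, 2↦10, 3↦0, 4↦5, 5↦9, 6↦7, 7↦5, 8↦9, 9↦3, 10↦4]  zeros at y ∈ {3}
  x = 4: [0↦1, 1↦6, 2↦7, 3↦10, 4↦10, 5↦2, 6↦3, 7↦8, 8↦1, 9↦10, 10↦8]  zeros at y ∈ ∅
  x = 5: [0↦1, 1↦4, 2↦7, 3↦5, 4↦4, 5↦10, 6↦7, 7↦1, 8↦9, 9↦4, 10↦3]  zeros at y ∈ ∅
  x = 6: [0↦2, 1↦7, 2↦5, 3↦2, 4↦4, 5↦6, 6↦3, 7↦1, 8↦6, 9↦2, 10↦6]  zeros at y ∈ ∅
  x = 7: [0↦10, 1↦10, 2↦7, 3↦7, 4↦5, 5↦7, 6↦8, 7↦3, 8↦9, 9↦10, 10↦1]  zeros at y ∈ ∅
  x = 8: [0↦9, 1↦8, 2↦8, 3↦4, 4↦2, 5↦8, 6↦6, 7↦2, 8↦2, 9↦1, 10↦5]  zeros at y ∈ ∅
  x = 9: [0↦5, 1↦7, 2↦3, 3↦10, 4↦1, 5↦4, 6↦3, 7↦4, 8↦2, 9↦3, 10↦2]  zeros at y ∈ ∅
  x = 10: [0↦4, 1↦2, 2↦9, 3↦9, 4↦8, 5↦1, 6↦5, 7↦4, 8↦4, 9↦0, 10↦9]  zeros at y ∈ {9}
Collecting zeros: affine points = {(1, 5), (1, 7), (1, 10), (3, 3), (10, 9)}.
Total count |C(F_11)_aff| = 5.
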